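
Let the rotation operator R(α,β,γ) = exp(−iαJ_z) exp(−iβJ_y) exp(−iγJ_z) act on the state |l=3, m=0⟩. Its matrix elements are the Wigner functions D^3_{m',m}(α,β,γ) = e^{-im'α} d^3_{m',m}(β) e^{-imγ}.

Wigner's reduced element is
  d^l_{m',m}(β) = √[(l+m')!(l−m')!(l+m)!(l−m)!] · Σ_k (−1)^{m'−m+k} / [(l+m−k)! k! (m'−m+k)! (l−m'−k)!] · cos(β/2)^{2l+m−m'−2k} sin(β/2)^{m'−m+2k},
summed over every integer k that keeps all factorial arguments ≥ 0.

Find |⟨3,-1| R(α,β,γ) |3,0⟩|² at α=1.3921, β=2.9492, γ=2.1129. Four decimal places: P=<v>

P=0.0999

Split into d^3_{-1,0}(β=2.9492) × two z-phases.
c=cos(2.9492/2)=0.096048, s=sin(2.9492/2)=0.995377; N=√[2·24·6·6]=41.569219
k∈{1,2,3} keeps every argument non-negative
  k=1: (−1)^0·41.5692/(12)·0.0960^5·0.9954^1 = +0.000028
  k=2: (−1)^1·41.5692/(4)·0.0960^3·0.9954^3 = -0.009081
  k=3: (−1)^2·41.5692/(12)·0.0960^1·0.9954^5 = +0.325100
d^3_{-1,0}(2.9492) = +0.000028 -0.009081 +0.325100 = +0.316047
|D^3_{-1,0}|² = |d^3_{-1,0}(β)|² = (+0.316047)² = 0.099885 (the z-rotation phases have unit modulus)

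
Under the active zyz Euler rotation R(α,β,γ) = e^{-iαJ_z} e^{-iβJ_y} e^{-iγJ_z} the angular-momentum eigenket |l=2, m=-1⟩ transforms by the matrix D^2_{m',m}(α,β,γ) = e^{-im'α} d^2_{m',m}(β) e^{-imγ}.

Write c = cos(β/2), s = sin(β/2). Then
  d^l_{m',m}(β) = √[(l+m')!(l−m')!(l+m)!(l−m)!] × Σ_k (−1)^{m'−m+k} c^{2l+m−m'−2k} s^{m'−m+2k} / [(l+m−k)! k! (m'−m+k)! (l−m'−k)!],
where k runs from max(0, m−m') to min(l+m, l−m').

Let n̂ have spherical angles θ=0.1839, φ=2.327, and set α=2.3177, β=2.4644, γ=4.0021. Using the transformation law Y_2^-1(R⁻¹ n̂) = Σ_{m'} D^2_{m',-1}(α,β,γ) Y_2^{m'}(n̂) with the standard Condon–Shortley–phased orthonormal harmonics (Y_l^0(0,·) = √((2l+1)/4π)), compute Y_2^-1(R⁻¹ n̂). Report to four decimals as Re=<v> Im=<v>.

Need the full column D^2_{m',-1} for m'=−2..2 at α=2.3177, β=2.4644, γ=4.0021.
cos(β/2)=0.332163, sin(β/2)=0.943222
d^2_{-2,-1}: single k=1 term ⇒ +0.069135;  D = -0.048794+0.048978i
d^2_{-1,-1}: k∈[0..1] ⇒ +0.012173 -0.294478 = -0.282305;  D = -0.282115-0.010334i
d^2_{0,-1}: k∈[0..1] ⇒ -0.084673 +0.682761 = +0.598088;  D = -0.389985-0.453455i
d^2_{1,-1}: k∈[0..1] ⇒ +0.294478 -0.791508 = -0.497030;  D = +0.056343-0.493826i
d^2_{2,-1}: single k=0 term ⇒ -0.557472;  D = -0.449367+0.329917i
Y_2^{m'}(θ=0.1839,φ=2.327) and Σ D·Y over m':
  (-0.0488+0.0490i)·(-0.0008+0.0129i)  (-0.2821-0.0103i)·(-0.0953-0.1010i)  (-0.3900-0.4535i)·(+0.5991+0.0000i)  (+0.0563-0.4938i)·(+0.0953-0.1010i)  (-0.4494+0.3299i)·(-0.0008-0.0129i)
Y_2^-1(R⁻¹ n̂) = -0.248341-0.290071i

Re=-0.2483 Im=-0.2901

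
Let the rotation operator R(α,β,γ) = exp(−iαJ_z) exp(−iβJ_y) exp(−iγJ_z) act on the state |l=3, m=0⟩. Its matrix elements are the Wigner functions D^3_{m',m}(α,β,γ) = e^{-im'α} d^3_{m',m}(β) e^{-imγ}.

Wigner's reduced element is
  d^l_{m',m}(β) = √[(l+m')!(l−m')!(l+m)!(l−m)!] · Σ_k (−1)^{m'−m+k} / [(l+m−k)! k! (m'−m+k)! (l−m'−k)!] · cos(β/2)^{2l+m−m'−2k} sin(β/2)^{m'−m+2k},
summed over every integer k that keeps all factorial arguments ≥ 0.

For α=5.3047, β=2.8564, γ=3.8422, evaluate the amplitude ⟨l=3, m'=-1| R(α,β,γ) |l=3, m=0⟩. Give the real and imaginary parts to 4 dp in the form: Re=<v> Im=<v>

First d^3_{-1,0}(β=2.8564), then the phase factors e^{-i(-1)α} and e^{-i(0)γ}:
Half-angle: c=0.142114, s=0.989850. N=√(2·24·6·6)=41.569219
The bounds max(0,m−m')=1 and min(l+m,l−m')=3 give 3 terms
  k=1: (−1)^0·41.5692/(12)·0.1421^5·0.9899^1 = +0.000199
  k=2: (−1)^1·41.5692/(4)·0.1421^3·0.9899^3 = -0.028929
  k=3: (−1)^2·41.5692/(12)·0.1421^1·0.9899^5 = +0.467815
d^3_{-1,0}(2.8564) = +0.000199 -0.028929 +0.467815 = +0.439085
D = (+0.558280-0.829653i)·(+0.439085)·(+1.000000+0.000000i) = +0.245132-0.364288i

Re=0.2451 Im=-0.3643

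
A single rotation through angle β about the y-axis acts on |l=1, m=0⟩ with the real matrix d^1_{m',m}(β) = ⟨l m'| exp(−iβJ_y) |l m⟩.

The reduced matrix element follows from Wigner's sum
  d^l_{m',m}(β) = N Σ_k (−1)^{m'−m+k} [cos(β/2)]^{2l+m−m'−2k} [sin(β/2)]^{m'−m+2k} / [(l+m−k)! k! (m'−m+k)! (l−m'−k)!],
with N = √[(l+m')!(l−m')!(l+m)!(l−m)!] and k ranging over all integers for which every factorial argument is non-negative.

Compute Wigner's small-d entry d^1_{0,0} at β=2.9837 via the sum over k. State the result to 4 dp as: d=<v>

d=-0.9876

d^1_{0,0}(β=2.9837) via Wigner's sum:
Half-angle: c=0.078864, s=0.996885. N=√(1·1·1·1)=1.000000
The bounds max(0,m−m')=0 and min(l+m,l−m')=1 give 2 terms
  k=0: (−1)^0·1.0000/(1)·0.0789^2·0.9969^0 = +0.006220
  k=1: (−1)^1·1.0000/(1)·0.0789^0·0.9969^2 = -0.993780
d^1_{0,0}(2.9837) = +0.006220 -0.993780 = -0.987561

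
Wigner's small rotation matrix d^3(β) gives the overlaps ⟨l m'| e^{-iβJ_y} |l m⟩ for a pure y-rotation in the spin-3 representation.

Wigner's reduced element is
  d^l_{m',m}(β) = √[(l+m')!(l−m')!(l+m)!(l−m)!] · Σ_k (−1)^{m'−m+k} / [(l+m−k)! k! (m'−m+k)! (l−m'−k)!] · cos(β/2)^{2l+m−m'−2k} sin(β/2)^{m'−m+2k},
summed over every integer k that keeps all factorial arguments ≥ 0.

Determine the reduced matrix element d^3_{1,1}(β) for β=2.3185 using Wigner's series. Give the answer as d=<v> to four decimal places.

d=0.5095

d^3_{1,1}(β=2.3185) via Wigner's sum:
With c≡cos(β/2)=0.400027 and s≡sin(β/2)=0.916503, N=[24·2·24·2]^{1/2}=48.000000
k∈{0,1,2} keeps every argument non-negative
  k=0: (−1)^0·48.0000/(48)·0.4000^6·0.9165^0 = +0.004098
  k=1: (−1)^1·48.0000/(6)·0.4000^4·0.9165^2 = -0.172074
  k=2: (−1)^2·48.0000/(8)·0.4000^2·0.9165^4 = +0.677433
d^3_{1,1}(2.3185) = +0.004098 -0.172074 +0.677433 = +0.509456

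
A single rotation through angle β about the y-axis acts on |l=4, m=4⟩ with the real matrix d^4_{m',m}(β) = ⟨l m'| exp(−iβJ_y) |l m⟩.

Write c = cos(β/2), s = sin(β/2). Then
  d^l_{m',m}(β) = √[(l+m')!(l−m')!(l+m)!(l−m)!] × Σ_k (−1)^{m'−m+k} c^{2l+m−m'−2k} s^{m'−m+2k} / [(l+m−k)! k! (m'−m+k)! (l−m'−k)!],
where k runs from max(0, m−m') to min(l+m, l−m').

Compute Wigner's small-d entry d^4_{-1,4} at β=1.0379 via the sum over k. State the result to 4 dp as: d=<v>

d^4_{-1,4}(β=1.0379) via Wigner's sum:
Half-angle: c=0.868340, s=0.495969. N=√(6·120·40320·1)=5387.986637
k∈{5} keeps every argument non-negative
  k=5: (−1)^0·5387.9866/(720)·0.8683^3·0.4960^5 = +0.147040
d^4_{-1,4}(1.0379) = +0.147040

d=0.1470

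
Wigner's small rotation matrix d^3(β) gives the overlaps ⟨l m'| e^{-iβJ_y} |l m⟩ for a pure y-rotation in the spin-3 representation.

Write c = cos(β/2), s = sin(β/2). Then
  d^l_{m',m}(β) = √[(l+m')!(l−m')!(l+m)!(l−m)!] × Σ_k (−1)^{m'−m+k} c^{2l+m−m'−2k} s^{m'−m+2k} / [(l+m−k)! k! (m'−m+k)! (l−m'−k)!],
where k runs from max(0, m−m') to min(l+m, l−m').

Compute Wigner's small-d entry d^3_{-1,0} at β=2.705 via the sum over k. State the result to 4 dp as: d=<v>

d=0.5687

d^3_{-1,0}(β=2.705) via Wigner's sum:
With c≡cos(β/2)=0.216567 and s≡sin(β/2)=0.976268, N=[2·24·6·6]^{1/2}=41.569219
Admissible k: 1..3 (factorial args all ≥0)
  k=1: (−1)^0·41.5692/(12)·0.2166^5·0.9763^1 = +0.001611
  k=2: (−1)^1·41.5692/(4)·0.2166^3·0.9763^3 = -0.098219
  k=3: (−1)^2·41.5692/(12)·0.2166^1·0.9763^5 = +0.665315
d^3_{-1,0}(2.705) = +0.001611 -0.098219 +0.665315 = +0.568707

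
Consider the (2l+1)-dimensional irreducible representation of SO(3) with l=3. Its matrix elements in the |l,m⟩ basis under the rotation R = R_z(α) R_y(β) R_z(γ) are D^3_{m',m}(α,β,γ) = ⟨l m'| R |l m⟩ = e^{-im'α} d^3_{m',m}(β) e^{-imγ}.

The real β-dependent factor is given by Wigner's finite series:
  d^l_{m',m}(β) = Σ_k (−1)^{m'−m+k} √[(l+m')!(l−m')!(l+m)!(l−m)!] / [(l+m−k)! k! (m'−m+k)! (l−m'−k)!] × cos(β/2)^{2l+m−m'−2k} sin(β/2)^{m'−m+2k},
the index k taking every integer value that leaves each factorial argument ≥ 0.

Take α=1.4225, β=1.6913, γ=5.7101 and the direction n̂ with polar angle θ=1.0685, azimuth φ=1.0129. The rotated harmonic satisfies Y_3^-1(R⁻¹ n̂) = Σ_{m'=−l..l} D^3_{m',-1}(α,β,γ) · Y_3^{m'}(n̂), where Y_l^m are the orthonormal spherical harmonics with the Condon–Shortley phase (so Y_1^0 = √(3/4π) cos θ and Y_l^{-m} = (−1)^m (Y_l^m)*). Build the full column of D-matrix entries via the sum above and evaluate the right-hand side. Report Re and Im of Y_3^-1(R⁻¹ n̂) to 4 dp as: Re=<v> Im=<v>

Re=-0.1651 Im=0.3401

Need the full column D^3_{m',-1} for m'=−3..3 at α=1.4225, β=1.6913, γ=5.7101.
cos(β/2)=0.663245, sin(β/2)=0.748402
d^3_{-3,-1}: single k=2 term ⇒ +0.419770;  D = -0.357244-0.220418i
d^3_{-2,-1}: k∈[1..2] ⇒ +0.303742 -0.773495 = -0.469753;  D = +0.303025-0.358948i
d^3_{-1,-1}: k∈[0..2] ⇒ +0.085122 -0.867074 +0.828018 = +0.046066;  D = +0.030423+0.034591i
d^3_{0,-1}: k∈[0..2] ⇒ -0.332733 +1.270982 -0.539437 = +0.398812;  D = +0.335095-0.216247i
d^3_{1,-1}: k∈[0..2] ⇒ +0.650305 -1.104024 +0.175716 = -0.278003;  D = +0.114573+0.253295i
d^3_{2,-1}: k∈[0..1] ⇒ -0.773495 +0.492436 = -0.281059;  D = +0.270384-0.076724i
d^3_{3,-1}: single k=0 term ⇒ +0.534483;  D = +0.068331+0.530097i
Y_3^{m'}(θ=1.0685,φ=1.0129) and Σ D·Y over m':
  (-0.3572-0.2204i)·(-0.2794-0.0289i)  (+0.3030-0.3589i)·(-0.1661-0.3395i)  (+0.0304+0.0346i)·(+0.0238-0.0382i)  (+0.3351-0.2162i)·(-0.3308+0.0000i)  (+0.1146+0.2533i)·(-0.0238-0.0382i)  (+0.2704-0.0767i)·(-0.1661+0.3395i)  (+0.0683+0.5301i)·(+0.2794-0.0289i)
Y_3^-1(R⁻¹ n̂) = -0.165062+0.340127i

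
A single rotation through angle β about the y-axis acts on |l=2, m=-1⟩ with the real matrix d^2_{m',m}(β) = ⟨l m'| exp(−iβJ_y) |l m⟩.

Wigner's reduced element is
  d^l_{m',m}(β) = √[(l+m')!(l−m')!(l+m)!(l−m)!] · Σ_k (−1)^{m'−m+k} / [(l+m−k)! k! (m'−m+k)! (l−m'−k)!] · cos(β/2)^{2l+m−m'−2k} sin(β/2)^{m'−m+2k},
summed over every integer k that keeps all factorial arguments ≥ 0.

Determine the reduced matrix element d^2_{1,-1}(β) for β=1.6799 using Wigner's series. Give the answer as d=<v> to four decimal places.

d=0.4337

d^2_{1,-1}(β=1.6799) via Wigner's sum:
With c≡cos(β/2)=0.667500 and s≡sin(β/2)=0.744610, N=[6·1·1·6]^{1/2}=6.000000
k: max(0,(-1)−(1))=0 … min(2+(-1),2−(1))=1
  k=0: (−1)^2·6.0000/(2)·0.6675^2·0.7446^2 = +0.741108
  k=1: (−1)^3·6.0000/(6)·0.6675^0·0.7446^4 = -0.307408
d^2_{1,-1}(1.6799) = +0.741108 -0.307408 = +0.433700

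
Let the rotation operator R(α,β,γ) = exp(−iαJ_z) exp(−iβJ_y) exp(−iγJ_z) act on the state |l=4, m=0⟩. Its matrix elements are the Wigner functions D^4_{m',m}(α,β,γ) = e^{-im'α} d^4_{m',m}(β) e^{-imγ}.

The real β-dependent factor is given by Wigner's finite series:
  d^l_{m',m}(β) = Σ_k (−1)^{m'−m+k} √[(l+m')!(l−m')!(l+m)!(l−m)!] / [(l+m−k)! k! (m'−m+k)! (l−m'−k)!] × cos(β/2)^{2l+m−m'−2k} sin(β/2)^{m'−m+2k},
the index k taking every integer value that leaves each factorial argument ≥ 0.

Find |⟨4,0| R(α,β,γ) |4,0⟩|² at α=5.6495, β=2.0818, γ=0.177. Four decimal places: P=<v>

P=0.0738

D^4_{0,0}(5.6495,2.0818,0.177) = e^{-i·0·5.6495}·d^4_{0,0}(2.0818)·e^{-i·0·0.177}. Compute d first:
c=cos(2.0818/2)=0.505444, s=sin(2.0818/2)=0.862859; N=√[24·24·24·24]=576.000000
The bounds max(0,m−m')=0 and min(l+m,l−m')=4 give 5 terms
  k=0: (−1)^0·576.0000/(576)·0.5054^8·0.8629^0 = +0.004260
  k=1: (−1)^1·576.0000/(36)·0.5054^6·0.8629^2 = -0.198627
  k=2: (−1)^2·576.0000/(16)·0.5054^4·0.8629^4 = +1.302431
  k=3: (−1)^3·576.0000/(36)·0.5054^2·0.8629^6 = -1.686966
  k=4: (−1)^4·576.0000/(576)·0.5054^0·0.8629^8 = +0.307270
d^4_{0,0}(2.0818) = +0.004260 -0.198627 +1.302431 -1.686966 +0.307270 = -0.271632
|D^4_{0,0}|² = |d^4_{0,0}(β)|² = (-0.271632)² = 0.073784 (the z-rotation phases have unit modulus)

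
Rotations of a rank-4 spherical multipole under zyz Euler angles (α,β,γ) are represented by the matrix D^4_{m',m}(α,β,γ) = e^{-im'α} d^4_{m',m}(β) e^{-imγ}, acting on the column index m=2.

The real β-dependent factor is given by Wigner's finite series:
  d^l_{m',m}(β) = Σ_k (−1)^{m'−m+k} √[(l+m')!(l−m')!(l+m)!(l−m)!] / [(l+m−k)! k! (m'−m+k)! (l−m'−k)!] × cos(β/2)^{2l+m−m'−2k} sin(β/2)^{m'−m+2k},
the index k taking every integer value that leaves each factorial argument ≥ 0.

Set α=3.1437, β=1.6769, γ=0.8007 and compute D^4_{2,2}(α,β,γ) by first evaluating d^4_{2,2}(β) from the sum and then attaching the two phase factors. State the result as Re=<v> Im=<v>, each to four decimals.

First d^4_{2,2}(β=1.6769), then the phase factors e^{-i(2)α} and e^{-i(2)γ}:
With c≡cos(β/2)=0.668616 and s≡sin(β/2)=0.743608, N=[720·2·720·2]^{1/2}=1440.000000
k: max(0,(2)−(2))=0 … min(4+(2),4−(2))=2
  k=0: (−1)^0·1440.0000/(1440)·0.6686^8·0.7436^0 = +0.039941
  k=1: (−1)^1·1440.0000/(120)·0.6686^6·0.7436^2 = -0.592830
  k=2: (−1)^2·1440.0000/(96)·0.6686^4·0.7436^4 = +0.916588
d^4_{2,2}(1.6769) = +0.039941 -0.592830 +0.916588 = +0.363699
Attach z-rotation phases: D = e^{-i(2)(3.1437)}·(+0.363699)·e^{-i(2)(0.8007)} = -0.012661-0.363478i

Re=-0.0127 Im=-0.3635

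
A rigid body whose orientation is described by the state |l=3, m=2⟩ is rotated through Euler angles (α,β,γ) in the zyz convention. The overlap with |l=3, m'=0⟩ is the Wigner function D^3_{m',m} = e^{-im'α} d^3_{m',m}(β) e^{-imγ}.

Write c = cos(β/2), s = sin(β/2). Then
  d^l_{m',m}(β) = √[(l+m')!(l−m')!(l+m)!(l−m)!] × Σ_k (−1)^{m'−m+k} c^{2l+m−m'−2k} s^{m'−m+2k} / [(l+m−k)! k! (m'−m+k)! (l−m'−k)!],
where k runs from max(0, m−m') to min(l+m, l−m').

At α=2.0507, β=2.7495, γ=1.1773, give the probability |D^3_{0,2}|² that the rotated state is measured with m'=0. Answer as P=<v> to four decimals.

D^3_{0,2}(2.0507,2.7495,1.1773) = e^{-i·0·2.0507}·d^3_{0,2}(2.7495)·e^{-i·2·1.1773}. Compute d first:
c=cos(2.7495/2)=0.194793, s=sin(2.7495/2)=0.980844; N=√[6·6·120·1]=65.726707
Admissible k: 2..3 (factorial args all ≥0)
  k=2: (−1)^0·65.7267/(12)·0.1948^4·0.9808^2 = +0.007587
  k=3: (−1)^1·65.7267/(12)·0.1948^2·0.9808^4 = -0.192357
d^3_{0,2}(2.7495) = +0.007587 -0.192357 = -0.184770
|D^3_{0,2}|² = |d^3_{0,2}(β)|² = (-0.184770)² = 0.034140 (the z-rotation phases have unit modulus)

P=0.0341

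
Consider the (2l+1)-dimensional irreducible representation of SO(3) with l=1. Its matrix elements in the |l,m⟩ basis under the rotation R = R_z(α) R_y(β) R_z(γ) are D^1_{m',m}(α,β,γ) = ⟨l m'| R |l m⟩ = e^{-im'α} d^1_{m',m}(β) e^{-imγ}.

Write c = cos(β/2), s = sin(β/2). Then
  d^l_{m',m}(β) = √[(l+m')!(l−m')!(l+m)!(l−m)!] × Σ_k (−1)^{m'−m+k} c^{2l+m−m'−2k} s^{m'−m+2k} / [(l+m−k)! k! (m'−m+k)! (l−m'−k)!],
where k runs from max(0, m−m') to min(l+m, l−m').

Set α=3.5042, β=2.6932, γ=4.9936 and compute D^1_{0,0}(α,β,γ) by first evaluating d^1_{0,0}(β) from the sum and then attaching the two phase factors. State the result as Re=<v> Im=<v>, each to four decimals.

Re=-0.9011 Im=0.0000

Split into d^1_{0,0}(β=2.6932) × two z-phases.
With c≡cos(β/2)=0.222323 and s≡sin(β/2)=0.974973, N=[1·1·1·1]^{1/2}=1.000000
k∈{0,1} keeps every argument non-negative
  k=0: (−1)^0·1.0000/(1)·0.2223^2·0.9750^0 = +0.049427
  k=1: (−1)^1·1.0000/(1)·0.2223^0·0.9750^2 = -0.950573
d^1_{0,0}(2.6932) = +0.049427 -0.950573 = -0.901145
D = (+1.000000+0.000000i)·(-0.901145)·(+1.000000+0.000000i) = -0.901145+0.000000i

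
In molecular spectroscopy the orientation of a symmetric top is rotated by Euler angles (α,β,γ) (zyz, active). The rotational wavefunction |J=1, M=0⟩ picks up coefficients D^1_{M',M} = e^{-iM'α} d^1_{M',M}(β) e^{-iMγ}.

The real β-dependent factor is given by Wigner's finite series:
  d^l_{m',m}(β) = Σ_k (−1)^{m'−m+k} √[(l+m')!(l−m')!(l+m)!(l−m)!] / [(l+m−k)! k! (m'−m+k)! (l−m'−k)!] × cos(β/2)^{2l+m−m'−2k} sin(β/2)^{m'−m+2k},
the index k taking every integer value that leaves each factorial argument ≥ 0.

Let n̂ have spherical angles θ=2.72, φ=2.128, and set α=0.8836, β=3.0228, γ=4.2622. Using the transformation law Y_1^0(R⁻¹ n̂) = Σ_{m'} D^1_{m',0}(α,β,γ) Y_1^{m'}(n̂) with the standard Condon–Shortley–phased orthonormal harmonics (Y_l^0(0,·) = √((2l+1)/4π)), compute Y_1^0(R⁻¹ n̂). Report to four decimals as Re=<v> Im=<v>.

Need the full column D^1_{m',0} for m'=−1..1 at α=0.8836, β=3.0228, γ=4.2622.
cos(β/2)=0.059361, sin(β/2)=0.998237
d^1_{-1,0}: single k=1 term ⇒ +0.083802;  D = +0.053161+0.064781i
d^1_{0,0}: k∈[0..1] ⇒ +0.003524 -0.996476 = -0.992952;  D = -0.992952+0.000000i
d^1_{1,0}: single k=0 term ⇒ -0.083802;  D = -0.053161+0.064781i
Y_1^{m'}(θ=2.72,φ=2.128) and Σ D·Y over m':
  (+0.0532+0.0648i)·(-0.0748-0.1200i)  (-0.9930+0.0000i)·(-0.4458+0.0000i)  (-0.0532+0.0648i)·(+0.0748-0.1200i)
Y_1^0(R⁻¹ n̂) = +0.450275+0.000000i

Re=0.4503 Im=0.0000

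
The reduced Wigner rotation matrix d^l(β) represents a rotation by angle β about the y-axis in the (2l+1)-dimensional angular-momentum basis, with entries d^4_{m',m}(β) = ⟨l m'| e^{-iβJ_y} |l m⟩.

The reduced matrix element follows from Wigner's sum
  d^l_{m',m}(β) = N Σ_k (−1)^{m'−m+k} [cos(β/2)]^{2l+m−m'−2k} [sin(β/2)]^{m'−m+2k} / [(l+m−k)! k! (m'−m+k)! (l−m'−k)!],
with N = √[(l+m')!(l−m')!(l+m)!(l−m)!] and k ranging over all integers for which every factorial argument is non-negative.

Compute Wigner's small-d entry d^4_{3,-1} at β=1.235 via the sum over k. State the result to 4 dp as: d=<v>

d^4_{3,-1}(β=1.235) via Wigner's sum:
Half-angle: c=0.815328, s=0.578999. N=√(5040·1·6·120)=1904.940944
k: max(0,(-1)−(3))=0 … min(4+(-1),4−(3))=1
  k=0: (−1)^4·1904.9409/(144)·0.8153^4·0.5790^4 = +0.656991
  k=1: (−1)^5·1904.9409/(240)·0.8153^2·0.5790^6 = -0.198793
d^4_{3,-1}(1.235) = +0.656991 -0.198793 = +0.458199

d=0.4582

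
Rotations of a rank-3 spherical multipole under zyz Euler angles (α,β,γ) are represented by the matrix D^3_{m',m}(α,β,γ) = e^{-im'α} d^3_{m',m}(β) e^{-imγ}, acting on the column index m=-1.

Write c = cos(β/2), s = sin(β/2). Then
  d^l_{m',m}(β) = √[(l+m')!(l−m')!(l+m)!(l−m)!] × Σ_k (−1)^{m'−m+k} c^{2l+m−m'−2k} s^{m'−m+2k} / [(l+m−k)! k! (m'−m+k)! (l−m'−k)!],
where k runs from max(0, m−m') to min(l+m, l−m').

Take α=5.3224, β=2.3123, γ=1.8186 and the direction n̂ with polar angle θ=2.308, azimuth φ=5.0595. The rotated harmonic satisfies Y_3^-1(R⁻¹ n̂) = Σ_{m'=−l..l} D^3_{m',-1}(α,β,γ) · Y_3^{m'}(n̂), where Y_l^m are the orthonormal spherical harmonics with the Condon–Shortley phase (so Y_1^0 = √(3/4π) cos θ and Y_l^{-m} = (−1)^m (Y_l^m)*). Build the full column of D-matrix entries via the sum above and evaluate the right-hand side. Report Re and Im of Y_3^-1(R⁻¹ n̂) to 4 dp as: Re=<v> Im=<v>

Need the full column D^3_{m',-1} for m'=−3..3 at α=5.3224, β=2.3123, γ=1.8186.
cos(β/2)=0.402866, sin(β/2)=0.915259
d^3_{-3,-1}: single k=2 term ⇒ +0.085463;  D = +0.041500-0.074710i
d^3_{-2,-1}: k∈[1..2] ⇒ +0.030715 -0.317062 = -0.286347;  D = -0.284831+0.029433i
d^3_{-1,-1}: k∈[0..2] ⇒ +0.004275 -0.176531 +0.683359 = +0.511103;  D = +0.334308+0.386606i
d^3_{0,-1}: k∈[0..2] ⇒ -0.033646 +0.520986 -0.896337 = -0.408997;  D = +0.100317-0.396503i
d^3_{1,-1}: k∈[0..2] ⇒ +0.132398 -0.911145 +0.587846 = -0.190901;  D = +0.178514-0.067644i
d^3_{2,-1}: k∈[0..1] ⇒ -0.317062 +0.818240 = +0.501178;  D = -0.414042-0.282398i
d^3_{3,-1}: single k=0 term ⇒ +0.441106;  D = -0.005043-0.441077i
Y_3^{m'}(θ=2.308,φ=5.0595) and Σ D·Y over m':
  (+0.0415-0.0747i)·(-0.1461-0.0855i)  (-0.2848+0.0294i)·(+0.2894-0.2409i)  (+0.3343+0.3866i)·(+0.1025+0.2834i)  (+0.1003-0.3965i)·(+0.1858+0.0000i)  (+0.1785-0.0676i)·(-0.1025+0.2834i)  (-0.4140-0.2824i)·(+0.2894+0.2409i)  (-0.0050-0.4411i)·(+0.1461-0.0855i)
Y_3^-1(R⁻¹ n̂) = -0.233813-0.042778i

Re=-0.2338 Im=-0.0428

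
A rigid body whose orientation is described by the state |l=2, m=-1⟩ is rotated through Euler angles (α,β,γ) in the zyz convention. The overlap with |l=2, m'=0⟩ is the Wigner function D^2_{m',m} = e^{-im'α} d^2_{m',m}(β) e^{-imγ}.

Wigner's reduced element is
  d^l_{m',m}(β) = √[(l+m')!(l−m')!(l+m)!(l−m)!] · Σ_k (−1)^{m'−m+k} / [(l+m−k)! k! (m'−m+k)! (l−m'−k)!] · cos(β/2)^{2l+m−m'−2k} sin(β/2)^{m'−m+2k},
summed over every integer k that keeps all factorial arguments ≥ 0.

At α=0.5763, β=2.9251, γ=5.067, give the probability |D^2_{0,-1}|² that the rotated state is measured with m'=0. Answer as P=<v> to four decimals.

P=0.0660

Split into d^2_{0,-1}(β=2.9251) × two z-phases.
Half-angle: c=0.108035, s=0.994147. N=√(2·2·1·6)=4.898979
k∈{0,1} keeps every argument non-negative
  k=0: (−1)^1·4.8990/(2)·0.1080^3·0.9941^1 = -0.003071
  k=1: (−1)^2·4.8990/(2)·0.1080^1·0.9941^3 = +0.260011
d^2_{0,-1}(2.9251) = -0.003071 +0.260011 = +0.256941
|D^2_{0,-1}|² = |d^2_{0,-1}(β)|² = (+0.256941)² = 0.066019 (the z-rotation phases have unit modulus)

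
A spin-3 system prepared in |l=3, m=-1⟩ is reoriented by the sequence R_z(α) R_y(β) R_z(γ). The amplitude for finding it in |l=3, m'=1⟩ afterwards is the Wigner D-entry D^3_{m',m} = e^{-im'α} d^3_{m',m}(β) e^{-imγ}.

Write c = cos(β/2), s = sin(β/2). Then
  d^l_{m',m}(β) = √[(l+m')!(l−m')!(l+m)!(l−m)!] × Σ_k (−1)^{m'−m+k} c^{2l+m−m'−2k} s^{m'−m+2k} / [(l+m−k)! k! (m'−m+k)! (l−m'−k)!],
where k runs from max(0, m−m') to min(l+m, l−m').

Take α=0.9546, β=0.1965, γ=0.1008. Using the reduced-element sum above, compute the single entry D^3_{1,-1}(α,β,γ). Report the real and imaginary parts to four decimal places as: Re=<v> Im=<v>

Split into d^3_{1,-1}(β=0.1965) × two z-phases.
c=cos(0.1965/2)=0.995177, s=sin(0.1965/2)=0.098092; N=√[24·2·2·24]=48.000000
k: max(0,(-1)−(1))=0 … min(3+(-1),3−(1))=2
  k=0: (−1)^2·48.0000/(8)·0.9952^4·0.0981^2 = +0.056627
  k=1: (−1)^3·48.0000/(6)·0.9952^2·0.0981^4 = -0.000734
  k=2: (−1)^4·48.0000/(48)·0.9952^0·0.0981^6 = +0.000001
d^3_{1,-1}(0.1965) = +0.056627 -0.000734 +0.000001 = +0.055894
Attach z-rotation phases: D = e^{-i(1)(0.9546)}·(+0.055894)·e^{-i(-1)(0.1008)} = +0.036729-0.042132i

Re=0.0367 Im=-0.0421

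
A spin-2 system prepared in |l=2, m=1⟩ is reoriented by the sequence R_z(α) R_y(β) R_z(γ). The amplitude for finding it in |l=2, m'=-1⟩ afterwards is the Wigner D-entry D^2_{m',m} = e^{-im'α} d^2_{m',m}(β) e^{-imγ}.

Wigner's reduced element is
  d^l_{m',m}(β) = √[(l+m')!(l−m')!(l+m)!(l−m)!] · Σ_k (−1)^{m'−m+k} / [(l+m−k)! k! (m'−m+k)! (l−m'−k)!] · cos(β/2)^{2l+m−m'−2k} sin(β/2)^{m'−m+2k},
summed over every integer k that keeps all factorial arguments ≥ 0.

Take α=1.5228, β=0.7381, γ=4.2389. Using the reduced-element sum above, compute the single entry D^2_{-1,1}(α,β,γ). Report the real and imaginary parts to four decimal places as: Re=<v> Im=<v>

First d^2_{-1,1}(β=0.7381), then the phase factors e^{-i(-1)α} and e^{-i(1)γ}:
With c≡cos(β/2)=0.932670 and s≡sin(β/2)=0.360730, N=[1·6·6·1]^{1/2}=6.000000
k∈{2,3} keeps every argument non-negative
  k=2: (−1)^0·6.0000/(2)·0.9327^2·0.3607^2 = +0.339579
  k=3: (−1)^1·6.0000/(6)·0.9327^0·0.3607^4 = -0.016933
d^2_{-1,1}(0.7381) = +0.339579 -0.016933 = +0.322647
D = (+0.047978+0.998848i)·(+0.322647)·(-0.455994+0.889983i) = -0.293878-0.133179i

Re=-0.2939 Im=-0.1332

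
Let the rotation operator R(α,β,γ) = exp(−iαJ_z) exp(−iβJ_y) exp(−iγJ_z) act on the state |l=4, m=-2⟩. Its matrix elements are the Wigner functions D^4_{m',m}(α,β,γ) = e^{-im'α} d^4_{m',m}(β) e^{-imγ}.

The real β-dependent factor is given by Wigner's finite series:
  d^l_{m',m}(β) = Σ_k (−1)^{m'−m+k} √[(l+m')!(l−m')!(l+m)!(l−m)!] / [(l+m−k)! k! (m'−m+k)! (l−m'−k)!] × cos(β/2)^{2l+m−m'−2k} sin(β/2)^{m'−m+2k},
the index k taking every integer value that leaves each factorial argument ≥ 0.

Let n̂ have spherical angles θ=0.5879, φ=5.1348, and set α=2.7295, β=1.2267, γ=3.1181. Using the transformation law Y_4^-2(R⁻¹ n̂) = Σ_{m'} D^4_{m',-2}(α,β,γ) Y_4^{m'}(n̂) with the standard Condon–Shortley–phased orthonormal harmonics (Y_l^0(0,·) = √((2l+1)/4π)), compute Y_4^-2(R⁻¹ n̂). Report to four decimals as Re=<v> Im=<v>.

Re=-0.2289 Im=-0.2011

Need the full column D^4_{m',-2} for m'=−4..4 at α=2.7295, β=1.2267, γ=3.1181.
cos(β/2)=0.817724, sin(β/2)=0.575610
d^4_{-4,-2}: single k=2 term ⇒ +0.524176;  D = -0.065122-0.520115i
d^4_{-3,-2}: k∈[1..2] ⇒ +0.526551 -0.782717 = -0.256166;  D = +0.072645-0.245649i
d^4_{-2,-2}: k∈[0..2] ⇒ +0.199920 -1.188720 +0.736262 = -0.252538;  D = -0.162617+0.193213i
d^4_{-1,-2}: k∈[0..2] ⇒ -0.597053 +1.479197 -0.488627 = +0.393516;  D = -0.352772+0.174376i
d^4_{0,-2}: k∈[0..2] ⇒ +0.939765 -1.241741 +0.230731 = -0.071245;  D = -0.071167+0.003346i
d^4_{1,-2}: k∈[0..2] ⇒ -0.986131 +0.732941 -0.072634 = -0.325825;  D = +0.304348+0.116336i
d^4_{2,-2}: k∈[0..2] ⇒ +0.736262 -0.291854 +0.012051 = +0.456459;  D = +0.325401+0.320109i
d^4_{3,-2}: k∈[0..1] ⇒ -0.387836 +0.064057 = -0.323778;  D = +0.120548+0.300501i
d^4_{4,-2}: single k=0 term ⇒ +0.128695;  D = -0.003936+0.128635i
Y_4^{m'}(θ=0.5879,φ=5.1348) and Σ D·Y over m':
  (-0.0651-0.5201i)·(-0.0050-0.0416i)  (+0.0726-0.2456i)·(-0.1696-0.0531i)  (-0.1626+0.1932i)·(-0.2628+0.2960i)  (-0.3528+0.1744i)·(+0.1653+0.3678i)  (-0.0712+0.0033i)·(-0.1050+0.0000i)  (+0.3043+0.1163i)·(-0.1653+0.3678i)  (+0.3254+0.3201i)·(-0.2628-0.2960i)  (+0.1205+0.3005i)·(+0.1696-0.0531i)  (-0.0039+0.1286i)·(-0.0050+0.0416i)
Y_4^-2(R⁻¹ n̂) = -0.228874-0.201091i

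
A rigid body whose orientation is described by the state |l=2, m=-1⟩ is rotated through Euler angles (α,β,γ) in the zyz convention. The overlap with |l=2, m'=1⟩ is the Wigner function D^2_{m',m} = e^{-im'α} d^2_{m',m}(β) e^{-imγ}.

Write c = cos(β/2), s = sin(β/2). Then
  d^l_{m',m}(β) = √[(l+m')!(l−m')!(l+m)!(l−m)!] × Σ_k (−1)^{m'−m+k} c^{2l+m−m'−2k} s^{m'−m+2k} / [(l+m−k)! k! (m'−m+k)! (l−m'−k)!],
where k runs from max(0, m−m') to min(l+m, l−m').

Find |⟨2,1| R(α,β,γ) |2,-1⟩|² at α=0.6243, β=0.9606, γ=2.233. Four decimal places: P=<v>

P=0.2099

Split into d^2_{1,-1}(β=0.9606) × two z-phases.
c=cos(0.9606/2)=0.886856, s=sin(0.9606/2)=0.462045; N=√[6·1·1·6]=6.000000
k: max(0,(-1)−(1))=0 … min(2+(-1),2−(1))=1
  k=0: (−1)^2·6.0000/(2)·0.8869^2·0.4620^2 = +0.503729
  k=1: (−1)^3·6.0000/(6)·0.8869^0·0.4620^4 = -0.045576
d^2_{1,-1}(0.9606) = +0.503729 -0.045576 = +0.458153
|D^2_{1,-1}|² = |d^2_{1,-1}(β)|² = (+0.458153)² = 0.209904 (the z-rotation phases have unit modulus)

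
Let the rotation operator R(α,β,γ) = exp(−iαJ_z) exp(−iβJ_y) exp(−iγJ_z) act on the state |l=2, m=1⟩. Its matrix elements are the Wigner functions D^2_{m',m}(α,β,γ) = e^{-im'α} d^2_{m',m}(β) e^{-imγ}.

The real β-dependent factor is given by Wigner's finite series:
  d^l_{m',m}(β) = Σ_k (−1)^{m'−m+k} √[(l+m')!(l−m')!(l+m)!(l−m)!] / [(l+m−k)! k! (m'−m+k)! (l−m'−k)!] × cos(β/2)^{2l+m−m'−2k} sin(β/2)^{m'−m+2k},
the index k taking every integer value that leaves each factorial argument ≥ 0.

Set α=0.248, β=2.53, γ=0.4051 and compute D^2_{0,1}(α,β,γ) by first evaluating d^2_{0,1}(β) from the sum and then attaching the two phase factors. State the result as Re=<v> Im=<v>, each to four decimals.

Re=-0.5291 Im=0.2269

D^2_{0,1}(0.248,2.53,0.4051) = e^{-i·0·0.248}·d^2_{0,1}(2.53)·e^{-i·1·0.4051}. Compute d first:
Half-angle: c=0.301053, s=0.953608. N=√(2·2·6·1)=4.898979
The bounds max(0,m−m')=1 and min(l+m,l−m')=2 give 2 terms
  k=1: (−1)^0·4.8990/(2)·0.3011^3·0.9536^1 = +0.063734
  k=2: (−1)^1·4.8990/(2)·0.3011^1·0.9536^3 = -0.639480
d^2_{0,1}(2.53) = +0.063734 -0.639480 = -0.575746
Attach z-rotation phases: D = e^{-i(0)(0.248)}·(-0.575746)·e^{-i(1)(0.4051)} = -0.529147+0.226908i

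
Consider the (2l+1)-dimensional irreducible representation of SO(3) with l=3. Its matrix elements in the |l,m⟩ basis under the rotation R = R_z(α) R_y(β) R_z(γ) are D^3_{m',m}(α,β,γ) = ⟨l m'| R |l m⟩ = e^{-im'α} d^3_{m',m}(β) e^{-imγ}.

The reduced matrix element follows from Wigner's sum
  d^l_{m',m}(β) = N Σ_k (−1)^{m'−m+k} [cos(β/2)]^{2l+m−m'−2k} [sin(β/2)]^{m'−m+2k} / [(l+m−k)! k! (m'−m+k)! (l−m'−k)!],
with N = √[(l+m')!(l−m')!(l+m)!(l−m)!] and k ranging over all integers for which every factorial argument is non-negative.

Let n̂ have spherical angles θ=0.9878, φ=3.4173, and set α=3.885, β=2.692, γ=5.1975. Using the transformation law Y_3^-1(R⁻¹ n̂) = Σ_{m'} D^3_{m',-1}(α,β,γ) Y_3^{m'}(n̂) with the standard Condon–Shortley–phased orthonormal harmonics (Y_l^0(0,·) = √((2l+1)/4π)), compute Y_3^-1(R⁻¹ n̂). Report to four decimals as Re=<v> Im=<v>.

Need the full column D^3_{m',-1} for m'=−3..3 at α=3.885, β=2.692, γ=5.1975.
cos(β/2)=0.222908, sin(β/2)=0.974840
d^3_{-3,-1}: single k=2 term ⇒ +0.009087;  D = -0.003757-0.008274i
d^3_{-2,-1}: k∈[1..2] ⇒ +0.001697 -0.064894 = -0.063198;  D = -0.058181-0.024676i
d^3_{-1,-1}: k∈[0..2] ⇒ +0.000123 -0.018770 +0.269237 = +0.250590;  D = -0.236054+0.084106i
d^3_{0,-1}: k∈[0..2] ⇒ -0.001858 +0.106632 -0.679801 = -0.575027;  D = -0.268139+0.508682i
d^3_{1,-1}: k∈[0..2] ⇒ +0.014077 -0.358982 +0.858220 = +0.513315;  D = +0.131118+0.496287i
d^3_{2,-1}: k∈[0..1] ⇒ -0.064894 +0.620570 = +0.555676;  D = -0.468096-0.299436i
d^3_{3,-1}: single k=0 term ⇒ +0.173792;  D = +0.171158-0.030141i
Y_3^{m'}(θ=0.9878,φ=3.4173) and Σ D·Y over m':
  (-0.0038-0.0083i)·(-0.1643+0.1787i)  (-0.0582-0.0247i)·(+0.3340-0.2054i)  (-0.2361+0.0841i)·(-0.1338+0.0379i)  (-0.2681+0.5087i)·(-0.3050+0.0000i)  (+0.1311+0.4963i)·(+0.1338+0.0379i)  (-0.4681-0.2994i)·(+0.3340+0.2054i)  (+0.1712-0.0301i)·(+0.1643+0.1787i)
Y_3^-1(R⁻¹ n̂) = +0.025218-0.270114i

Re=0.0252 Im=-0.2701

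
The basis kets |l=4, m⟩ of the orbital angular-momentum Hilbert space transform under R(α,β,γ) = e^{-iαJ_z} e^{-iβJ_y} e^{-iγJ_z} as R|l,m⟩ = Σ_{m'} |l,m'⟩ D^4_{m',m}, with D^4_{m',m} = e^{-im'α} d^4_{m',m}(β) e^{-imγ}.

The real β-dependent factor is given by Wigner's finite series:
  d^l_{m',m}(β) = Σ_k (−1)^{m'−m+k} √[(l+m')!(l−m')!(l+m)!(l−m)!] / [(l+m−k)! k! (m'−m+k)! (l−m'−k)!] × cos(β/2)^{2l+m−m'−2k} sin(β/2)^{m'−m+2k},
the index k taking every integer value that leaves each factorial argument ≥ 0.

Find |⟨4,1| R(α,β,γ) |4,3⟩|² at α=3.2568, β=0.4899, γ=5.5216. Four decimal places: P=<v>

P=0.1216

D^4_{1,3}(3.2568,0.4899,5.5216) = e^{-i·1·3.2568}·d^4_{1,3}(0.4899)·e^{-i·3·5.5216}. Compute d first:
With c≡cos(β/2)=0.970149 and s≡sin(β/2)=0.242508, N=[120·6·5040·1]^{1/2}=1904.940944
Admissible k: 2..3 (factorial args all ≥0)
  k=2: (−1)^0·1904.9409/(240)·0.9701^6·0.2425^2 = +0.389183
  k=3: (−1)^1·1904.9409/(144)·0.9701^4·0.2425^4 = -0.040530
d^4_{1,3}(0.4899) = +0.389183 -0.040530 = +0.348653
|D^4_{1,3}|² = |d^4_{1,3}(β)|² = (+0.348653)² = 0.121559 (the z-rotation phases have unit modulus)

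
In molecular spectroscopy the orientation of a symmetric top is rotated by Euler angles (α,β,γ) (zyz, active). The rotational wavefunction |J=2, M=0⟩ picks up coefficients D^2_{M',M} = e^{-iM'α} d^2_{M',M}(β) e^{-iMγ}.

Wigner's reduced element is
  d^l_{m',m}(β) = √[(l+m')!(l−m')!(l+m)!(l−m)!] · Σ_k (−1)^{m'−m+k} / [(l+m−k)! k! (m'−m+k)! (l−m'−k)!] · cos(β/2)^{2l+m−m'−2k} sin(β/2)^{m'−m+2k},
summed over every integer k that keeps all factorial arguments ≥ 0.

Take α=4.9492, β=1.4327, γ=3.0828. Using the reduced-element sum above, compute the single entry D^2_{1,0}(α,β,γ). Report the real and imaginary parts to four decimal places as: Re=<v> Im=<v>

Split into d^2_{1,0}(β=1.4327) × two z-phases.
c=cos(1.4327/2)=0.754207, s=sin(1.4327/2)=0.656636; N=√[6·1·2·2]=4.898979
The bounds max(0,m−m')=0 and min(l+m,l−m')=1 give 2 terms
  k=0: (−1)^1·4.8990/(2)·0.7542^3·0.6566^1 = -0.690038
  k=1: (−1)^2·4.8990/(2)·0.7542^1·0.6566^3 = +0.523047
d^2_{1,0}(1.4327) = -0.690038 +0.523047 = -0.166991
Attach z-rotation phases: D = e^{-i(1)(4.9492)}·(-0.166991)·e^{-i(0)(3.0828)} = -0.039177-0.162330i

Re=-0.0392 Im=-0.1623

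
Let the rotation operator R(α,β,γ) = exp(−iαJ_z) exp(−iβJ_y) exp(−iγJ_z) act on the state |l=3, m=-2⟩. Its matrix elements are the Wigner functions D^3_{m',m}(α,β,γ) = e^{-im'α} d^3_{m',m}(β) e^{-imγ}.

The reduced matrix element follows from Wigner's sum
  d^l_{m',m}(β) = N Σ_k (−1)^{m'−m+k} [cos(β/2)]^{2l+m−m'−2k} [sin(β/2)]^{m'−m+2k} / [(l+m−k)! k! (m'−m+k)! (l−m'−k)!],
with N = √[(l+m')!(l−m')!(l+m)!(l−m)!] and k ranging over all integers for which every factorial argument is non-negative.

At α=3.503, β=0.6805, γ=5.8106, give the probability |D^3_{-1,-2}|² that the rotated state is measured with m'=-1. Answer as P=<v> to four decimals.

P=0.3465

D^3_{-1,-2}(3.503,0.6805,5.8106) = e^{-i·-1·3.503}·d^3_{-1,-2}(0.6805)·e^{-i·-2·5.8106}. Compute d first:
c=cos(0.6805/2)=0.942671, s=sin(0.6805/2)=0.333723; N=√[2·24·1·120]=75.894664
Admissible k: 0..1 (factorial args all ≥0)
  k=0: (−1)^1·75.8947/(24)·0.9427^5·0.3337^1 = -0.785574
  k=1: (−1)^2·75.8947/(12)·0.9427^3·0.3337^3 = +0.196910
d^3_{-1,-2}(0.6805) = -0.785574 +0.196910 = -0.588664
|D^3_{-1,-2}|² = |d^3_{-1,-2}(β)|² = (-0.588664)² = 0.346525 (the z-rotation phases have unit modulus)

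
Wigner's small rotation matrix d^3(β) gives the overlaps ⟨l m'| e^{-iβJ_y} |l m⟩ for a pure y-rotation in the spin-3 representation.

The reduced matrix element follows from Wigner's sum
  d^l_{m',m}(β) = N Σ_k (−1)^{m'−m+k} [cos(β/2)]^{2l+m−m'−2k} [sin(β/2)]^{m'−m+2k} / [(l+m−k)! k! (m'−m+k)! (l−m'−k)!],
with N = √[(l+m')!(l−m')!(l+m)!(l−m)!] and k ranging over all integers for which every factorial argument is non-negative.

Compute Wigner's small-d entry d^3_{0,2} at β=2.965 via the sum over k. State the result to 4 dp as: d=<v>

d=-0.0416

d^3_{0,2}(β=2.965) via Wigner's sum:
With c≡cos(β/2)=0.088182 and s≡sin(β/2)=0.996104, N=[6·6·120·1]^{1/2}=65.726707
Admissible k: 2..3 (factorial args all ≥0)
  k=2: (−1)^0·65.7267/(12)·0.0882^4·0.9961^2 = +0.000329
  k=3: (−1)^1·65.7267/(12)·0.0882^2·0.9961^4 = -0.041931
d^3_{0,2}(2.965) = +0.000329 -0.041931 = -0.041603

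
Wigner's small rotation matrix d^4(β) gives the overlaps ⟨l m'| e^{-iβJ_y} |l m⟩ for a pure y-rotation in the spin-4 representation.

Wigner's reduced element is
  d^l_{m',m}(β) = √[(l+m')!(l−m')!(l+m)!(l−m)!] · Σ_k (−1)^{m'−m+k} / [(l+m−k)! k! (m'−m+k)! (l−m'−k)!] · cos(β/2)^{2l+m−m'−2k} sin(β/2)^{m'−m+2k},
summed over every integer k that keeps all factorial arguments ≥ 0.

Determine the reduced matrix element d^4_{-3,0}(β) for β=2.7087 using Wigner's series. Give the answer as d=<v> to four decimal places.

d^4_{-3,0}(β=2.7087) via Wigner's sum:
c=cos(2.7087/2)=0.214760, s=sin(2.7087/2)=0.976667; N=√[1·5040·24·24]=1703.830978
The bounds max(0,m−m')=3 and min(l+m,l−m')=4 give 2 terms
  k=3: (−1)^0·1703.8310/(144)·0.2148^5·0.9767^3 = +0.005036
  k=4: (−1)^1·1703.8310/(144)·0.2148^3·0.9767^5 = -0.104150
d^4_{-3,0}(2.7087) = +0.005036 -0.104150 = -0.099114

d=-0.0991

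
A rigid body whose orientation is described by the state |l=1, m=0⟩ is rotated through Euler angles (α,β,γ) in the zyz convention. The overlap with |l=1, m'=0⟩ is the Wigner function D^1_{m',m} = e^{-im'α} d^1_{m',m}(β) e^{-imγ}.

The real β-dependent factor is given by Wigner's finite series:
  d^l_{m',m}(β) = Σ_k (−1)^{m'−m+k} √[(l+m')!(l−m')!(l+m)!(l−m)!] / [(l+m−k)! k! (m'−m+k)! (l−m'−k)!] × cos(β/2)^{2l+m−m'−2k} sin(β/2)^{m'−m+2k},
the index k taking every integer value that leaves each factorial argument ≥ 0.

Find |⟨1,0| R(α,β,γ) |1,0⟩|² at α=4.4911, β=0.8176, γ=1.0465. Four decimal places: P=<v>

D^1_{0,0}(4.4911,0.8176,1.0465) = e^{-i·0·4.4911}·d^1_{0,0}(0.8176)·e^{-i·0·1.0465}. Compute d first:
Half-angle: c=0.917598, s=0.397508. N=√(1·1·1·1)=1.000000
Admissible k: 0..1 (factorial args all ≥0)
  k=0: (−1)^0·1.0000/(1)·0.9176^2·0.3975^0 = +0.841987
  k=1: (−1)^1·1.0000/(1)·0.9176^0·0.3975^2 = -0.158013
d^1_{0,0}(0.8176) = +0.841987 -0.158013 = +0.683974
|D^1_{0,0}|² = |d^1_{0,0}(β)|² = (+0.683974)² = 0.467820 (the z-rotation phases have unit modulus)

P=0.4678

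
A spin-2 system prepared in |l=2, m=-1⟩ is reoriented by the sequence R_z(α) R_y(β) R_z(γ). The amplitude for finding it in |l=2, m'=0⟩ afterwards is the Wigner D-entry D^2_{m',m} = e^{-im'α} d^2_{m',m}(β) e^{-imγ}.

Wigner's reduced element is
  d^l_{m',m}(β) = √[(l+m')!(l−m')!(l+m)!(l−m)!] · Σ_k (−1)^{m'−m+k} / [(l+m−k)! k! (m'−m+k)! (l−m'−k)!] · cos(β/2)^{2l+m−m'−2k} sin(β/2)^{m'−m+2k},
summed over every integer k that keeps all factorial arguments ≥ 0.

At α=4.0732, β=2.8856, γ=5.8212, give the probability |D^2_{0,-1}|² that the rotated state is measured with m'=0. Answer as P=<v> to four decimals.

P=0.0900

First d^2_{0,-1}(β=2.8856), then the phase factors e^{-i(0)α} and e^{-i(-1)γ}:
Half-angle: c=0.127647, s=0.991820. N=√(2·2·1·6)=4.898979
k∈{0,1} keeps every argument non-negative
  k=0: (−1)^1·4.8990/(2)·0.1276^3·0.9918^1 = -0.005053
  k=1: (−1)^2·4.8990/(2)·0.1276^1·0.9918^3 = +0.305060
d^2_{0,-1}(2.8856) = -0.005053 +0.305060 = +0.300007
|D^2_{0,-1}|² = |d^2_{0,-1}(β)|² = (+0.300007)² = 0.090004 (the z-rotation phases have unit modulus)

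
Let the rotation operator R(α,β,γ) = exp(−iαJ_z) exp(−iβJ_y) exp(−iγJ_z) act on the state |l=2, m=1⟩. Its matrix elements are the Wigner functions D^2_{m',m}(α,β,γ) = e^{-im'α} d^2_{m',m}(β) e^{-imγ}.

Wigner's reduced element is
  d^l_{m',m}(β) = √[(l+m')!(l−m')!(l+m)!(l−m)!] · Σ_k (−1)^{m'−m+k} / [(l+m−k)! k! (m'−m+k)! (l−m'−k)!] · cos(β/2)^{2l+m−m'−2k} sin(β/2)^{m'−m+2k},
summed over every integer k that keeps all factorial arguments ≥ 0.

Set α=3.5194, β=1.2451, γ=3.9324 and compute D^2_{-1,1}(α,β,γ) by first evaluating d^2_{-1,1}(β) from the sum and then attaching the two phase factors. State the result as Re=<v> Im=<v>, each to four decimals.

First d^2_{-1,1}(β=1.2451), then the phase factors e^{-i(-1)α} and e^{-i(1)γ}:
c=cos(1.2451/2)=0.812394, s=sin(1.2451/2)=0.583109; N=√[1·6·6·1]=6.000000
k∈{2,3} keeps every argument non-negative
  k=2: (−1)^0·6.0000/(2)·0.8124^2·0.5831^2 = +0.673215
  k=3: (−1)^1·6.0000/(6)·0.8124^0·0.5831^4 = -0.115611
d^2_{-1,1}(1.2451) = +0.673215 -0.115611 = +0.557604
Phases: e^{-i·(-1)·3.5194}=-0.929476-0.368883i, e^{-i·(1)·3.9324}=-0.703272+0.710921i ⇒ D=+0.510722-0.223799i

Re=0.5107 Im=-0.2238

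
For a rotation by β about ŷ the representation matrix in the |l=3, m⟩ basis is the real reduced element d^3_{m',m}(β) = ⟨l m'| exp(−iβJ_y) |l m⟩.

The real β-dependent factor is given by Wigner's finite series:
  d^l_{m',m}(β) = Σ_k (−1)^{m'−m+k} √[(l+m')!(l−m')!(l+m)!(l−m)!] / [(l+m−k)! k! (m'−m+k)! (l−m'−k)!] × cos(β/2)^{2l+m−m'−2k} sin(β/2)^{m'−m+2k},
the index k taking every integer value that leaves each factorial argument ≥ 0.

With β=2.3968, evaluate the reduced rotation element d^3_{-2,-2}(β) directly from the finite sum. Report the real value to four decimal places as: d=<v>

d=-0.0737

d^3_{-2,-2}(β=2.3968) via Wigner's sum:
With c≡cos(β/2)=0.363849 and s≡sin(β/2)=0.931458, N=[1·120·1·120]^{1/2}=120.000000
k∈{0,1} keeps every argument non-negative
  k=0: (−1)^0·120.0000/(120)·0.3638^6·0.9315^0 = +0.002320
  k=1: (−1)^1·120.0000/(24)·0.3638^4·0.9315^2 = -0.076029
d^3_{-2,-2}(2.3968) = +0.002320 -0.076029 = -0.073709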